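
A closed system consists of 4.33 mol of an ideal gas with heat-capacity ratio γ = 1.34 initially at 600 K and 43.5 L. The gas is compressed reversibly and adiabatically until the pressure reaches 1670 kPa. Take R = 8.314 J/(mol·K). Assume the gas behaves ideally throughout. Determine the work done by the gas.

P₁ = nRT₁/V₁ = 4.33×8.314×600/43.5 = 497 kPa.
Adiabatic: T₂/T₁ = (P₂/P₁)^((γ−1)/γ) ⇒ T₂ = 600×(3.36)^0.254 = 816 K; V₂ = 17.6 L.
ΔU = nCvΔT = 4.33×24.5×(816−600) = 22900 J.
Q = 0 for an adiabatic process, so W = −ΔU = -22900 J.

-22900 J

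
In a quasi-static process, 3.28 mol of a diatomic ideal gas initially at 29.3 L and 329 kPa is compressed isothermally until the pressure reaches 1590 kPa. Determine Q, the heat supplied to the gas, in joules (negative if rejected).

T₁ = P₁V₁/(nR) = 329×29.3/(3.28×8.314) = 353 K.
Isothermal: T stays 353 K; PV = const ⇒ V₂ = 6.06 L, P₂ = 1590 kPa.
ΔU = 0 (ideal gas, T constant).
W = nRT ln(V₂/V₁) = 3.28×8.314×353×ln(0.207) = -15200 J.
Q = ΔU + W = -15200 J.

-15200 J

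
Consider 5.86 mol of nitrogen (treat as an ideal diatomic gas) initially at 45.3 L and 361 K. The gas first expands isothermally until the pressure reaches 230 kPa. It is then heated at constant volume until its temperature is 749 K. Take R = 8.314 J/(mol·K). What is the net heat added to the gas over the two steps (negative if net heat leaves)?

P₁ = nRT₁/V₁ = 5.86×8.314×361/45.3 = 388 kPa.
Step 1 — Isothermal: T stays 361 K; PV = const ⇒ V₂ = 76.5 L, P₂ = 230 kPa.
ΔU = 0 (ideal gas, T constant).
W = nRT ln(V₂/V₁) = 5.86×8.314×361×ln(1.69) = 9210 J.
Q = ΔU + W = 9210 J.
State after step 1: P = 230 kPa, V = 76.5 L, T = 361 K.
Step 2 — Isochoric: V stays 76.5 L; P/T = const ⇒ T₂ = 749 K, P₂ = 477 kPa.
W = 0 (no volume change).
ΔU = nCvΔT = 5.86×20.8×(749−361) = 47300 J.
Q = ΔU = 47300 J.
Net over both steps: W = 9210 J, Q = 56500 J, ΔU = 47300 J.

56500 J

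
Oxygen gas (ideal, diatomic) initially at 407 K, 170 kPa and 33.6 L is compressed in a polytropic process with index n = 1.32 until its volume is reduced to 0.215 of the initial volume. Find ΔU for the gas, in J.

9070 J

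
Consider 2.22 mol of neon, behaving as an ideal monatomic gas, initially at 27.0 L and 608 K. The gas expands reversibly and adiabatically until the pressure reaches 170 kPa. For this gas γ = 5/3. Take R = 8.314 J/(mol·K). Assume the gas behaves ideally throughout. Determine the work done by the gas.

P₁ = nRT₁/V₁ = 2.22×8.314×608/27.0 = 416 kPa.
Adiabatic: T₂/T₁ = (P₂/P₁)^((γ−1)/γ) ⇒ T₂ = 608×(0.409)^0.400 = 425 K; V₂ = 46.2 L.
ΔU = nCvΔT = 2.22×12.5×(425−608) = -5060 J.
Q = 0 for an adiabatic process, so W = −ΔU = 5060 J.

5060 J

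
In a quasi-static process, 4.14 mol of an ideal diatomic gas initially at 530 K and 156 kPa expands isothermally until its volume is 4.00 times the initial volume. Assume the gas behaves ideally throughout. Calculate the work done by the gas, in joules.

25300 J

V₁ = nRT₁/P₁ = 4.14×8.314×530/156 = 117 L.
Isothermal: T stays 530 K; PV = const ⇒ V₂ = 468 L, P₂ = 39.0 kPa.
W = nRT ln(V₂/V₁) = 4.14×8.314×530×ln(4.00) = 25300 J.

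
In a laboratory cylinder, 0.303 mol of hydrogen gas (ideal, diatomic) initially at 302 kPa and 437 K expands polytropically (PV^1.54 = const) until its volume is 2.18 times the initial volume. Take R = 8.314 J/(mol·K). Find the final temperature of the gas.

287 K

V₁ = nRT₁/P₁ = 0.303×8.314×437/302 = 3.65 L.
Polytropic n=1.54: T₂ = T₁(V₁/V₂)^(n−1) = 437×(0.459)^0.54 = 287 K; P₂ = P₁(V₁/V₂)^n = 90.9 kPa.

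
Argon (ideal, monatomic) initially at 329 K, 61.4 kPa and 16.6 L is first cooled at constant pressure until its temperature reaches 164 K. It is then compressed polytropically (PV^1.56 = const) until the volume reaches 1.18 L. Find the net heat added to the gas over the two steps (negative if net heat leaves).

-1560 J

n = P₁V₁/(RT₁) = 61.4×16.6/(8.314×329) = 0.373 mol.
Step 1 — Isobaric: P stays 61.4 kPa; V/T = const ⇒ T₂ = 164 K, V₂ = 8.27 L.
W = PΔV = 61.4×(8.27−16.6) kPa·L = -511 J.
ΔU = nCvΔT = 0.373×12.5×(164−329) = -767 J.
Q = ΔU + W = nCpΔT = -1280 J.
State after step 1: P = 61.4 kPa, V = 8.27 L, T = 164 K.
Step 2 — Polytropic n=1.56: T₂ = T₁(V₁/V₂)^(n−1) = 164×(7.01)^0.56 = 488 K; P₂ = P₁(V₁/V₂)^n = 1280 kPa.
W = (P₁V₁−P₂V₂)/(n−1) = (61.4×8.27−1280×1.18)/0.56 = -1790 J.
ΔU = nCvΔT = 0.373×12.5×(488−164) = 1510 J.
Q = ΔU + W = -287 J.
Net over both steps: W = -2300 J, Q = -1560 J, ΔU = 739 J.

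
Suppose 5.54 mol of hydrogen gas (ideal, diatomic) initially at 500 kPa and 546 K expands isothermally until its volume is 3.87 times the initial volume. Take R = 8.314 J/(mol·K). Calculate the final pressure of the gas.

129 kPa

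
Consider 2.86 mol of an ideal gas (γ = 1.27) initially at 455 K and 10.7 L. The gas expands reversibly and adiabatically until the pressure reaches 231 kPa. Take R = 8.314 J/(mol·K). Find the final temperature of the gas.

P₁ = nRT₁/V₁ = 2.86×8.314×455/10.7 = 1010 kPa.
Adiabatic: T₂/T₁ = (P₂/P₁)^((γ−1)/γ) ⇒ T₂ = 455×(0.228)^0.213 = 332 K; V₂ = 34.2 L.

332 K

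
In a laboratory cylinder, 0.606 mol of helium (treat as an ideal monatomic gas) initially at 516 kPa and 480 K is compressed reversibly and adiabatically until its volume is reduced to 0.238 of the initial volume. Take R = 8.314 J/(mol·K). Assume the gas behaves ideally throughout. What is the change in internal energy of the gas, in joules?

V₁ = nRT₁/P₁ = 0.606×8.314×480/516 = 4.69 L.
Adiabatic: TV^(γ−1) = const ⇒ T₂ = 480×(4.20)^0.667 = 1250 K; PV^γ = const ⇒ P₂ = 5650 kPa.
For an ideal gas ΔU = nCvΔT with Cv = (3/2)R = 12.5 J/(mol·K).
ΔU = 0.606×12.5×(1250−480) = 5820 J.

5820 J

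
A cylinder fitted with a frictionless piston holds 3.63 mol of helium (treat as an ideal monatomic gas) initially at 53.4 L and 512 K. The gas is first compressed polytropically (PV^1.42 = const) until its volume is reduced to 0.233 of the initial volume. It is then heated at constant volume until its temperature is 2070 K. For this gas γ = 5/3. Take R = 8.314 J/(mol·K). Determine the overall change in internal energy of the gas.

70500 J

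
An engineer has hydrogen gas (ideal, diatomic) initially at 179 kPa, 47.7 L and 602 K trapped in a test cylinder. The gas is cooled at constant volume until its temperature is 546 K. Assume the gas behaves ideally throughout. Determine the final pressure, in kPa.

162 kPa

Isochoric: V stays 47.7 L; P/T = const ⇒ T₂ = 546 K, P₂ = 162 kPa.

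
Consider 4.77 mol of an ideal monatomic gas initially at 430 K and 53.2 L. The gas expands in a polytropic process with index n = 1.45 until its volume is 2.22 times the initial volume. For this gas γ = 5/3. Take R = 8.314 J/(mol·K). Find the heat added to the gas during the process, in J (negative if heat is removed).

3710 J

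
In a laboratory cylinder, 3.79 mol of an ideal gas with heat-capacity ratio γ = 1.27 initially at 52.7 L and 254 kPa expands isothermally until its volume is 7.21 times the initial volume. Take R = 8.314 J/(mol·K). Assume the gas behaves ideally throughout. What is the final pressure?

T₁ = P₁V₁/(nR) = 254×52.7/(3.79×8.314) = 425 K.
Isothermal: T stays 425 K; PV = const ⇒ V₂ = 380 L, P₂ = 35.2 kPa.

35.2 kPa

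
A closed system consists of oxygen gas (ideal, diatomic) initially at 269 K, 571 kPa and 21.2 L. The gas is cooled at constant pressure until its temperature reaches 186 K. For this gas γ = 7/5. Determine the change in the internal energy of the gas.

n = P₁V₁/(RT₁) = 571×21.2/(8.314×269) = 5.41 mol.
Isobaric: P stays 571 kPa; V/T = const ⇒ T₂ = 186 K, V₂ = 14.7 L.
For an ideal gas ΔU = nCvΔT with Cv = (5/2)R = 20.8 J/(mol·K).
ΔU = 5.41×20.8×(186−269) = -9340 J.

-9340 J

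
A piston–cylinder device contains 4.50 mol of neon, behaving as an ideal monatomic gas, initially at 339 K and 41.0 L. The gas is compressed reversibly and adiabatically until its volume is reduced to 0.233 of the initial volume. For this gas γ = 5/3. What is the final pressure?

3510 kPa

P₁ = nRT₁/V₁ = 4.50×8.314×339/41.0 = 309 kPa.
Adiabatic: TV^(γ−1) = const ⇒ T₂ = 339×(4.29)^0.667 = 895 K; PV^γ = const ⇒ P₂ = 3510 kPa.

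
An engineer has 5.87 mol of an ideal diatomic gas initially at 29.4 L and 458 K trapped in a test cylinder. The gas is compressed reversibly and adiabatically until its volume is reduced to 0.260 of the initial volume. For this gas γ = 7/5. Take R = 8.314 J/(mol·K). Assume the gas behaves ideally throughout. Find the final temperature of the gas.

P₁ = nRT₁/V₁ = 5.87×8.314×458/29.4 = 760 kPa.
Adiabatic: TV^(γ−1) = const ⇒ T₂ = 458×(3.85)^0.400 = 785 K; PV^γ = const ⇒ P₂ = 5010 kPa.

785 K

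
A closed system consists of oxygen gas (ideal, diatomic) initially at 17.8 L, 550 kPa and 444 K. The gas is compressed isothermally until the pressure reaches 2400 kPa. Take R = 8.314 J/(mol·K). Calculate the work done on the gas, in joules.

14400 J

n = P₁V₁/(RT₁) = 550×17.8/(8.314×444) = 2.65 mol.
Isothermal: T stays 444 K; PV = const ⇒ V₂ = 4.08 L, P₂ = 2400 kPa.
W = nRT ln(V₂/V₁) = 2.65×8.314×444×ln(0.229) = -14400 J.
Work done on the gas = −W_by = 14400 J.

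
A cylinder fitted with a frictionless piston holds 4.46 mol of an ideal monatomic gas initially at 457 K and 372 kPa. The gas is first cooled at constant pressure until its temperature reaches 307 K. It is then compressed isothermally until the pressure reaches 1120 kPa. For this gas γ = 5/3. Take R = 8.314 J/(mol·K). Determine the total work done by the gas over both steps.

V₁ = nRT₁/P₁ = 4.46×8.314×457/372 = 45.6 L.
Step 1 — Isobaric: P stays 372 kPa; V/T = const ⇒ T₂ = 307 K, V₂ = 30.6 L.
W = PΔV = 372×(30.6−45.6) kPa·L = -5560 J.
ΔU = nCvΔT = 4.46×12.5×(307−457) = -8340 J.
Q = ΔU + W = nCpΔT = -13900 J.
State after step 1: P = 372 kPa, V = 30.6 L, T = 307 K.
Step 2 — Isothermal: T stays 307 K; PV = const ⇒ V₂ = 10.2 L, P₂ = 1120 kPa.
ΔU = 0 (ideal gas, T constant).
W = nRT ln(V₂/V₁) = 4.46×8.314×307×ln(0.332) = -12500 J.
Q = ΔU + W = -12500 J.
Net over both steps: W = -18100 J, Q = -26500 J, ΔU = -8340 J.

-18100 J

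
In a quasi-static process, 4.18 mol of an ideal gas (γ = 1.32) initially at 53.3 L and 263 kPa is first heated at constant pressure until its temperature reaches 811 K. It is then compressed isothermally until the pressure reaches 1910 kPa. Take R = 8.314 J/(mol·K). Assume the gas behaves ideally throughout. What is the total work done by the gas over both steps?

-41700 J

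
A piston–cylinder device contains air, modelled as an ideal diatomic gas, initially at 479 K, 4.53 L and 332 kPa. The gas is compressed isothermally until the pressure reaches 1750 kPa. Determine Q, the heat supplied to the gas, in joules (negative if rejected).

-2500 J

n = P₁V₁/(RT₁) = 332×4.53/(8.314×479) = 0.378 mol.
Isothermal: T stays 479 K; PV = const ⇒ V₂ = 0.859 L, P₂ = 1750 kPa.
ΔU = 0 (ideal gas, T constant).
W = nRT ln(V₂/V₁) = 0.378×8.314×479×ln(0.190) = -2500 J.
Q = ΔU + W = -2500 J.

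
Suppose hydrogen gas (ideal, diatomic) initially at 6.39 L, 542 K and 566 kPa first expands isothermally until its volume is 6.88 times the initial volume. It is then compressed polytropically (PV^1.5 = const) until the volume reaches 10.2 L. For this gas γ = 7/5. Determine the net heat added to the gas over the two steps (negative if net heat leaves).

n = P₁V₁/(RT₁) = 566×6.39/(8.314×542) = 0.803 mol.
Step 1 — Isothermal: T stays 542 K; PV = const ⇒ V₂ = 44.0 L, P₂ = 82.3 kPa.
ΔU = 0 (ideal gas, T constant).
W = nRT ln(V₂/V₁) = 0.803×8.314×542×ln(6.88) = 6980 J.
Q = ΔU + W = 6980 J.
State after step 1: P = 82.3 kPa, V = 44.0 L, T = 542 K.
Step 2 — Polytropic n=1.5: T₂ = T₁(V₁/V₂)^(n−1) = 542×(4.31)^0.50 = 1130 K; P₂ = P₁(V₁/V₂)^n = 736 kPa.
W = (P₁V₁−P₂V₂)/(n−1) = (82.3×44.0−736×10.2)/0.50 = -7780 J.
ΔU = nCvΔT = 0.803×20.8×(1130−542) = 9730 J.
Q = ΔU + W = 1950 J.
Net over both steps: W = -809 J, Q = 8920 J, ΔU = 9730 J.

8920 J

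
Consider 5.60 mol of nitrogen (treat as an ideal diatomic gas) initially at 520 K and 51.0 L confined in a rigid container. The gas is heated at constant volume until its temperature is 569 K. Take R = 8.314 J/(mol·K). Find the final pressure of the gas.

519 kPa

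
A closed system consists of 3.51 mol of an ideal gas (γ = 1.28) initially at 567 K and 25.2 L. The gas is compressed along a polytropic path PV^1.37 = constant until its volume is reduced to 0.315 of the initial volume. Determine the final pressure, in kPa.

P₁ = nRT₁/V₁ = 3.51×8.314×567/25.2 = 657 kPa.
Polytropic n=1.37: T₂ = T₁(V₁/V₂)^(n−1) = 567×(3.17)^0.37 = 869 K; P₂ = P₁(V₁/V₂)^n = 3200 kPa.

3200 kPa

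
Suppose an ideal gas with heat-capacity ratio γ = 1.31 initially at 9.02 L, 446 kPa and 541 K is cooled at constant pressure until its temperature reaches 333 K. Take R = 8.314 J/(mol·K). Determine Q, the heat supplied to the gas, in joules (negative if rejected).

-6540 J

n = P₁V₁/(RT₁) = 446×9.02/(8.314×541) = 0.894 mol.
Isobaric: P stays 446 kPa; V/T = const ⇒ T₂ = 333 K, V₂ = 5.55 L.
W = PΔV = 446×(5.55−9.02) kPa·L = -1550 J.
ΔU = nCvΔT = 0.894×26.8×(333−541) = -4990 J.
Q = ΔU + W = nCpΔT = -6540 J.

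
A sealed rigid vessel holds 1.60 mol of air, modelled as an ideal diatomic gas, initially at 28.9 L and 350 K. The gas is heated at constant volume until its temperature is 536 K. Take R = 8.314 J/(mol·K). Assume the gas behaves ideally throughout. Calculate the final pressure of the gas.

P₁ = nRT₁/V₁ = 1.60×8.314×350/28.9 = 161 kPa.
Isochoric: V stays 28.9 L; P/T = const ⇒ T₂ = 536 K, P₂ = 247 kPa.

247 kPa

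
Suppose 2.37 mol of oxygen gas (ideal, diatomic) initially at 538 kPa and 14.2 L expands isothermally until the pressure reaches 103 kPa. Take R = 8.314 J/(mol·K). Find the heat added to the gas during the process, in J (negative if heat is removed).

12600 J

T₁ = P₁V₁/(nR) = 538×14.2/(2.37×8.314) = 388 K.
Isothermal: T stays 388 K; PV = const ⇒ V₂ = 74.2 L, P₂ = 103 kPa.
ΔU = 0 (ideal gas, T constant).
W = nRT ln(V₂/V₁) = 2.37×8.314×388×ln(5.22) = 12600 J.
Q = ΔU + W = 12600 J.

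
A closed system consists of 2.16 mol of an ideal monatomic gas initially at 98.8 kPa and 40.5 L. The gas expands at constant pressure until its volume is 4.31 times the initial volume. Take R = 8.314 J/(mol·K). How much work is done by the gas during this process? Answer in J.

13200 J

T₁ = P₁V₁/(nR) = 98.8×40.5/(2.16×8.314) = 223 K.
Isobaric: P stays 98.8 kPa; V/T = const ⇒ T₂ = 960 K, V₂ = 175 L.
W = PΔV = 98.8×(175−40.5) kPa·L = 13200 J.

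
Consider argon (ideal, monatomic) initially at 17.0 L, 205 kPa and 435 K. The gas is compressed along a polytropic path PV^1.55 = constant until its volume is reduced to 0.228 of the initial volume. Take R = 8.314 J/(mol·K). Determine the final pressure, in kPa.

2030 kPa

Polytropic n=1.55: T₂ = T₁(V₁/V₂)^(n−1) = 435×(4.39)^0.55 = 981 K; P₂ = P₁(V₁/V₂)^n = 2030 kPa.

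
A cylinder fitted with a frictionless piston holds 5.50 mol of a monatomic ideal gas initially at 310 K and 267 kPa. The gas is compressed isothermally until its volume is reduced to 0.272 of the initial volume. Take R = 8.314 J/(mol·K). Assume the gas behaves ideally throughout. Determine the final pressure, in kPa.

V₁ = nRT₁/P₁ = 5.50×8.314×310/267 = 53.1 L.
Isothermal: T stays 310 K; PV = const ⇒ V₂ = 14.4 L, P₂ = 982 kPa.

982 kPa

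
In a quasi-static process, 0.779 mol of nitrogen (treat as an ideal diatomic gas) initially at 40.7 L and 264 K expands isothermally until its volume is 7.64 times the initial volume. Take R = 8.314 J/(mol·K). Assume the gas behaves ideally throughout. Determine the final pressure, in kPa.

P₁ = nRT₁/V₁ = 0.779×8.314×264/40.7 = 42.0 kPa.
Isothermal: T stays 264 K; PV = const ⇒ V₂ = 311 L, P₂ = 5.50 kPa.

5.50 kPa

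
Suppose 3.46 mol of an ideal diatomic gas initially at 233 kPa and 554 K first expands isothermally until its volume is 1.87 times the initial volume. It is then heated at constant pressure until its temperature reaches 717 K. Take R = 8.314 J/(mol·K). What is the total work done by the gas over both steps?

V₁ = nRT₁/P₁ = 3.46×8.314×554/233 = 68.4 L.
Step 1 — Isothermal: T stays 554 K; PV = const ⇒ V₂ = 128 L, P₂ = 125 kPa.
ΔU = 0 (ideal gas, T constant).
W = nRT ln(V₂/V₁) = 3.46×8.314×554×ln(1.87) = 9980 J.
Q = ΔU + W = 9980 J.
State after step 1: P = 125 kPa, V = 128 L, T = 554 K.
Step 2 — Isobaric: P stays 125 kPa; V/T = const ⇒ T₂ = 717 K, V₂ = 166 L.
W = PΔV = 125×(166−128) kPa·L = 4690 J.
ΔU = nCvΔT = 3.46×20.8×(717−554) = 11700 J.
Q = ΔU + W = nCpΔT = 16400 J.
Net over both steps: W = 14700 J, Q = 26400 J, ΔU = 11700 J.

14700 J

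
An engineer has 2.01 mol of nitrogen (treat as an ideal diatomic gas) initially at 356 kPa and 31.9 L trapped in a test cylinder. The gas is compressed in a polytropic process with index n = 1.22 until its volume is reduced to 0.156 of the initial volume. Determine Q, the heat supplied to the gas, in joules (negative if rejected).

T₁ = P₁V₁/(nR) = 356×31.9/(2.01×8.314) = 680 K.
Polytropic n=1.22: T₂ = T₁(V₁/V₂)^(n−1) = 680×(6.41)^0.22 = 1020 K; P₂ = P₁(V₁/V₂)^n = 3430 kPa.
W = (P₁V₁−P₂V₂)/(n−1) = (356×31.9−3430×4.98)/0.22 = -26100 J.
ΔU = nCvΔT = 2.01×20.8×(1020−680) = 14300 J.
Q = ΔU + W = -11700 J.

-11700 J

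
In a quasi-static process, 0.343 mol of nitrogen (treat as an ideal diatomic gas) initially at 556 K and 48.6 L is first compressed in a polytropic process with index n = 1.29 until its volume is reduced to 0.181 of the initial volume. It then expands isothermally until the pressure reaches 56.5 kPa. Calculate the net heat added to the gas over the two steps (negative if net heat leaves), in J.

3350 J

P₁ = nRT₁/V₁ = 0.343×8.314×556/48.6 = 32.6 kPa.
Step 1 — Polytropic n=1.29: T₂ = T₁(V₁/V₂)^(n−1) = 556×(5.52)^0.29 = 913 K; P₂ = P₁(V₁/V₂)^n = 296 kPa.
W = (P₁V₁−P₂V₂)/(n−1) = (32.6×48.6−296×8.80)/0.29 = -3510 J.
ΔU = nCvΔT = 0.343×20.8×(913−556) = 2540 J.
Q = ΔU + W = -965 J.
State after step 1: P = 296 kPa, V = 8.80 L, T = 913 K.
Step 2 — Isothermal: T stays 913 K; PV = const ⇒ V₂ = 46.1 L, P₂ = 56.5 kPa.
ΔU = 0 (ideal gas, T constant).
W = nRT ln(V₂/V₁) = 0.343×8.314×913×ln(5.24) = 4310 J.
Q = ΔU + W = 4310 J.
Net over both steps: W = 802 J, Q = 3350 J, ΔU = 2540 J.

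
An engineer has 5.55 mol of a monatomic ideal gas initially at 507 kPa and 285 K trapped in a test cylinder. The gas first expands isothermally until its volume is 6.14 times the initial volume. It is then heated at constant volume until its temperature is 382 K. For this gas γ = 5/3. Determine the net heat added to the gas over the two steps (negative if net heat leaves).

V₁ = nRT₁/P₁ = 5.55×8.314×285/507 = 25.9 L.
Step 1 — Isothermal: T stays 285 K; PV = const ⇒ V₂ = 159 L, P₂ = 82.6 kPa.
ΔU = 0 (ideal gas, T constant).
W = nRT ln(V₂/V₁) = 5.55×8.314×285×ln(6.14) = 23900 J.
Q = ΔU + W = 23900 J.
State after step 1: P = 82.6 kPa, V = 159 L, T = 285 K.
Step 2 — Isochoric: V stays 159 L; P/T = const ⇒ T₂ = 382 K, P₂ = 111 kPa.
W = 0 (no volume change).
ΔU = nCvΔT = 5.55×12.5×(382−285) = 6710 J.
Q = ΔU = 6710 J.
Net over both steps: W = 23900 J, Q = 30600 J, ΔU = 6710 J.

30600 J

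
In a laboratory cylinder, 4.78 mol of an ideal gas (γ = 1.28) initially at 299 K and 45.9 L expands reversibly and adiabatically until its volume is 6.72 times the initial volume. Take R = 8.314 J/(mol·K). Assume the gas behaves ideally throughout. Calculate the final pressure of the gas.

P₁ = nRT₁/V₁ = 4.78×8.314×299/45.9 = 259 kPa.
Adiabatic: TV^(γ−1) = const ⇒ T₂ = 299×(0.149)^0.280 = 175 K; PV^γ = const ⇒ P₂ = 22.6 kPa.

22.6 kPa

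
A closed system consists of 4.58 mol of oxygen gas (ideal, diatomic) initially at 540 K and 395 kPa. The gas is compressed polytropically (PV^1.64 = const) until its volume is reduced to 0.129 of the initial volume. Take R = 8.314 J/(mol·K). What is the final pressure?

11400 kPa

V₁ = nRT₁/P₁ = 4.58×8.314×540/395 = 52.1 L.
Polytropic n=1.64: T₂ = T₁(V₁/V₂)^(n−1) = 540×(7.75)^0.64 = 2000 K; P₂ = P₁(V₁/V₂)^n = 11400 kPa.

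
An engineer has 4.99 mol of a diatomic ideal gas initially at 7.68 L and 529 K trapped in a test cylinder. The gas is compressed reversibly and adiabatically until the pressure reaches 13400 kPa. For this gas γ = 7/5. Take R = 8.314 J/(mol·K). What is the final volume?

2.55 L

P₁ = nRT₁/V₁ = 4.99×8.314×529/7.68 = 2860 kPa.
Adiabatic: T₂/T₁ = (P₂/P₁)^((γ−1)/γ) ⇒ T₂ = 529×(4.69)^0.286 = 823 K; V₂ = 2.55 L.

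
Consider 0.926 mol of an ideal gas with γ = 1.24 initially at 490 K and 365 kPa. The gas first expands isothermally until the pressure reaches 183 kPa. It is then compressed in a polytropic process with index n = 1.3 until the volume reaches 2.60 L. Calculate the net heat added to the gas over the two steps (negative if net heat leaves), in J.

5310 J

V₁ = nRT₁/P₁ = 0.926×8.314×490/365 = 10.3 L.
Step 1 — Isothermal: T stays 490 K; PV = const ⇒ V₂ = 20.6 L, P₂ = 183 kPa.
ΔU = 0 (ideal gas, T constant).
W = nRT ln(V₂/V₁) = 0.926×8.314×490×ln(1.99) = 2600 J.
Q = ΔU + W = 2600 J.
State after step 1: P = 183 kPa, V = 20.6 L, T = 490 K.
Step 2 — Polytropic n=1.3: T₂ = T₁(V₁/V₂)^(n−1) = 490×(7.93)^0.30 = 912 K; P₂ = P₁(V₁/V₂)^n = 2700 kPa.
W = (P₁V₁−P₂V₂)/(n−1) = (183×20.6−2700×2.60)/0.30 = -10800 J.
ΔU = nCvΔT = 0.926×34.6×(912−490) = 13500 J.
Q = ΔU + W = 2710 J.
Net over both steps: W = -8220 J, Q = 5310 J, ΔU = 13500 J.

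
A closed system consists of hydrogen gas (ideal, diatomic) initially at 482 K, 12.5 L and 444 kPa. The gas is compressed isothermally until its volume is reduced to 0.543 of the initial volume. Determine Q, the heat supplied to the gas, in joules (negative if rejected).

-3390 J

n = P₁V₁/(RT₁) = 444×12.5/(8.314×482) = 1.38 mol.
Isothermal: T stays 482 K; PV = const ⇒ V₂ = 6.79 L, P₂ = 818 kPa.
ΔU = 0 (ideal gas, T constant).
W = nRT ln(V₂/V₁) = 1.38×8.314×482×ln(0.543) = -3390 J.
Q = ΔU + W = -3390 J.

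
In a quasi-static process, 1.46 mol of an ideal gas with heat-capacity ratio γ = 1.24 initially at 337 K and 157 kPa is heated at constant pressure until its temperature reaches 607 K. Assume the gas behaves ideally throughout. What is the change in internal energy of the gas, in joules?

13700 J

V₁ = nRT₁/P₁ = 1.46×8.314×337/157 = 26.1 L.
Isobaric: P stays 157 kPa; V/T = const ⇒ T₂ = 607 K, V₂ = 46.9 L.
For an ideal gas ΔU = nCvΔT with Cv = R/(γ−1) = 34.6 J/(mol·K).
ΔU = 1.46×34.6×(607−337) = 13700 J.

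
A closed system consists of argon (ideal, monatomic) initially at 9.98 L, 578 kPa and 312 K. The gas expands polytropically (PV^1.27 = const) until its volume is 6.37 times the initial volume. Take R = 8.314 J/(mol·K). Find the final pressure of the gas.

Polytropic n=1.27: T₂ = T₁(V₁/V₂)^(n−1) = 312×(0.157)^0.27 = 189 K; P₂ = P₁(V₁/V₂)^n = 55.0 kPa.

55.0 kPa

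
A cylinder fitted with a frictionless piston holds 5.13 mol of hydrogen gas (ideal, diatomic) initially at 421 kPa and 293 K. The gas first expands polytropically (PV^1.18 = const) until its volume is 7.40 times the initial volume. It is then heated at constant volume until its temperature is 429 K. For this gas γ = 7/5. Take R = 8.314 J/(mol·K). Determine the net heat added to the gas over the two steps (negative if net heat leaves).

35500 J

V₁ = nRT₁/P₁ = 5.13×8.314×293/421 = 29.7 L.
Step 1 — Polytropic n=1.18: T₂ = T₁(V₁/V₂)^(n−1) = 293×(0.135)^0.18 = 204 K; P₂ = P₁(V₁/V₂)^n = 39.7 kPa.
W = (P₁V₁−P₂V₂)/(n−1) = (421×29.7−39.7×220)/0.18 = 21000 J.
ΔU = nCvΔT = 5.13×20.8×(204−293) = -9450 J.
Q = ΔU + W = 11600 J.
State after step 1: P = 39.7 kPa, V = 220 L, T = 204 K.
Step 2 — Isochoric: V stays 220 L; P/T = const ⇒ T₂ = 429 K, P₂ = 83.3 kPa.
W = 0 (no volume change).
ΔU = nCvΔT = 5.13×20.8×(429−204) = 24000 J.
Q = ΔU = 24000 J.
Net over both steps: W = 21000 J, Q = 35500 J, ΔU = 14500 J.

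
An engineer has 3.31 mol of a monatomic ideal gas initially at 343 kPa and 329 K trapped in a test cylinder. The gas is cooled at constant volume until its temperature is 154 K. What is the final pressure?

V₁ = nRT₁/P₁ = 3.31×8.314×329/343 = 26.4 L.
Isochoric: V stays 26.4 L; P/T = const ⇒ T₂ = 154 K, P₂ = 161 kPa.

161 kPa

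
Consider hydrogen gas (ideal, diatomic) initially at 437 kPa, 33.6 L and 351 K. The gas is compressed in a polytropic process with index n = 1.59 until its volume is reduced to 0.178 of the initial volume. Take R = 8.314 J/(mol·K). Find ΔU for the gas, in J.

n = P₁V₁/(RT₁) = 437×33.6/(8.314×351) = 5.03 mol.
Polytropic n=1.59: T₂ = T₁(V₁/V₂)^(n−1) = 351×(5.62)^0.59 = 972 K; P₂ = P₁(V₁/V₂)^n = 6800 kPa.
For an ideal gas ΔU = nCvΔT with Cv = (5/2)R = 20.8 J/(mol·K).
ΔU = 5.03×20.8×(972−351) = 64900 J.

64900 J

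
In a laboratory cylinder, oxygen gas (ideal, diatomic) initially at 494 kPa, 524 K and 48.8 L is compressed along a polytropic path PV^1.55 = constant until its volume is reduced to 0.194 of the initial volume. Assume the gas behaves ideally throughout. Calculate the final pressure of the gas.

Polytropic n=1.55: T₂ = T₁(V₁/V₂)^(n−1) = 524×(5.15)^0.55 = 1290 K; P₂ = P₁(V₁/V₂)^n = 6280 kPa.

6280 kPa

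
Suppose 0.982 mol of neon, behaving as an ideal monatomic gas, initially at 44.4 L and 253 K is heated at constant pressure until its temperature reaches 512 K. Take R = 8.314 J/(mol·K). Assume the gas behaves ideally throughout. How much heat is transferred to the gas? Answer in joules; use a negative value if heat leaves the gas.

5290 J

P₁ = nRT₁/V₁ = 0.982×8.314×253/44.4 = 46.5 kPa.
Isobaric: P stays 46.5 kPa; V/T = const ⇒ T₂ = 512 K, V₂ = 89.9 L.
W = PΔV = 46.5×(89.9−44.4) kPa·L = 2110 J.
ΔU = nCvΔT = 0.982×12.5×(512−253) = 3170 J.
Q = ΔU + W = nCpΔT = 5290 J.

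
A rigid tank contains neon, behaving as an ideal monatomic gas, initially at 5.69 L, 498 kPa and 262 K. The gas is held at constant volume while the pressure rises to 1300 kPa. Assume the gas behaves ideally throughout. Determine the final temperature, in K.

684 K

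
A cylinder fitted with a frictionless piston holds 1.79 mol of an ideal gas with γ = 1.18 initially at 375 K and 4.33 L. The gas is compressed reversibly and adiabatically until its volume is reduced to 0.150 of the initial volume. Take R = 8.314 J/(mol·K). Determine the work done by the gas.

P₁ = nRT₁/V₁ = 1.79×8.314×375/4.33 = 1290 kPa.
Adiabatic: TV^(γ−1) = const ⇒ T₂ = 375×(6.67)^0.180 = 528 K; PV^γ = const ⇒ P₂ = 12100 kPa.
ΔU = nCvΔT = 1.79×46.2×(528−375) = 12600 J.
Q = 0 for an adiabatic process, so W = −ΔU = -12600 J.

-12600 J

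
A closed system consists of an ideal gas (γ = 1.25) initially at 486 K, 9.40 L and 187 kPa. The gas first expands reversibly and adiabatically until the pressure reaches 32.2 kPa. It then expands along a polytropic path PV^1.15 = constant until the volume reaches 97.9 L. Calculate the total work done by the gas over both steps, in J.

3170 J

n = P₁V₁/(RT₁) = 187×9.40/(8.314×486) = 0.435 mol.
Step 1 — Adiabatic: T₂/T₁ = (P₂/P₁)^((γ−1)/γ) ⇒ T₂ = 486×(0.172)^0.200 = 342 K; V₂ = 38.4 L.
ΔU = nCvΔT = 0.435×33.3×(342−486) = -2090 J.
Q = 0 for an adiabatic process, so W = −ΔU = 2090 J.
State after step 1: P = 32.2 kPa, V = 38.4 L, T = 342 K.
Step 2 — Polytropic n=1.15: T₂ = T₁(V₁/V₂)^(n−1) = 342×(0.392)^0.15 = 297 K; P₂ = P₁(V₁/V₂)^n = 11.0 kPa.
W = (P₁V₁−P₂V₂)/(n−1) = (32.2×38.4−11.0×97.9)/0.15 = 1080 J.
ΔU = nCvΔT = 0.435×33.3×(297−342) = -648 J.
Q = ΔU + W = 432 J.
Net over both steps: W = 3170 J, Q = 432 J, ΔU = -2730 J.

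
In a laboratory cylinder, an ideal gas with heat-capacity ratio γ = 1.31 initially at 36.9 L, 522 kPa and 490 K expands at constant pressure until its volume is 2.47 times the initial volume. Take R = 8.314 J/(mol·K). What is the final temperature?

1210 K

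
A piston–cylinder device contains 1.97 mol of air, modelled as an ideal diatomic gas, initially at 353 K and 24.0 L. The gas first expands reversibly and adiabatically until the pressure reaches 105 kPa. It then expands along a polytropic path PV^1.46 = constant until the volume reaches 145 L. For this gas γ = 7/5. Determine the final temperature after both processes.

160 K

P₁ = nRT₁/V₁ = 1.97×8.314×353/24.0 = 241 kPa.
Step 1 — Adiabatic: T₂/T₁ = (P₂/P₁)^((γ−1)/γ) ⇒ T₂ = 353×(0.436)^0.286 = 278 K; V₂ = 43.4 L.
ΔU = nCvΔT = 1.97×20.8×(278−353) = -3050 J.
Q = 0 for an adiabatic process, so W = −ΔU = 3050 J.
State after step 1: P = 105 kPa, V = 43.4 L, T = 278 K.
Step 2 — Polytropic n=1.46: T₂ = T₁(V₁/V₂)^(n−1) = 278×(0.300)^0.46 = 160 K; P₂ = P₁(V₁/V₂)^n = 18.1 kPa.
W = (P₁V₁−P₂V₂)/(n−1) = (105×43.4−18.1×145)/0.46 = 4220 J.
ΔU = nCvΔT = 1.97×20.8×(160−278) = -4850 J.
Q = ΔU + W = -633 J.
Net over both steps: W = 7270 J, Q = -633 J, ΔU = -7910 J.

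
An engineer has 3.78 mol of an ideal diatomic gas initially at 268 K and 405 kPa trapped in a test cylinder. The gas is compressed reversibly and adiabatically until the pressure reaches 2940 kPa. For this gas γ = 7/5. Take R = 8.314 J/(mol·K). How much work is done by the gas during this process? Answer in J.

V₁ = nRT₁/P₁ = 3.78×8.314×268/405 = 20.8 L.
Adiabatic: T₂/T₁ = (P₂/P₁)^((γ−1)/γ) ⇒ T₂ = 268×(7.26)^0.286 = 472 K; V₂ = 5.05 L.
ΔU = nCvΔT = 3.78×20.8×(472−268) = 16000 J.
Q = 0 for an adiabatic process, so W = −ΔU = -16000 J.

-16000 J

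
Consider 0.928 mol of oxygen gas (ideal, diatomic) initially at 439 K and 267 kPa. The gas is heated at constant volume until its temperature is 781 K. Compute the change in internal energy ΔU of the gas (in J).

6600 J

V₁ = nRT₁/P₁ = 0.928×8.314×439/267 = 12.7 L.
Isochoric: V stays 12.7 L; P/T = const ⇒ T₂ = 781 K, P₂ = 475 kPa.
For an ideal gas ΔU = nCvΔT with Cv = (5/2)R = 20.8 J/(mol·K).
ΔU = 0.928×20.8×(781−439) = 6600 J.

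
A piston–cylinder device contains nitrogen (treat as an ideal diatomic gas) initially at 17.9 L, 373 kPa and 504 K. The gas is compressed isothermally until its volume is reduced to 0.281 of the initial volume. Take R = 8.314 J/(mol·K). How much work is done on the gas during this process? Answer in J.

n = P₁V₁/(RT₁) = 373×17.9/(8.314×504) = 1.59 mol.
Isothermal: T stays 504 K; PV = const ⇒ V₂ = 5.03 L, P₂ = 1330 kPa.
W = nRT ln(V₂/V₁) = 1.59×8.314×504×ln(0.281) = -8480 J.
Work done on the gas = −W_by = 8480 J.

8480 J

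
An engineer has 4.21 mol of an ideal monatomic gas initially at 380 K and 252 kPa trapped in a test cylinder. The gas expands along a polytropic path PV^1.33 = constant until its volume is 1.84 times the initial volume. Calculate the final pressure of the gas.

V₁ = nRT₁/P₁ = 4.21×8.314×380/252 = 52.8 L.
Polytropic n=1.33: T₂ = T₁(V₁/V₂)^(n−1) = 380×(0.543)^0.33 = 311 K; P₂ = P₁(V₁/V₂)^n = 112 kPa.

112 kPa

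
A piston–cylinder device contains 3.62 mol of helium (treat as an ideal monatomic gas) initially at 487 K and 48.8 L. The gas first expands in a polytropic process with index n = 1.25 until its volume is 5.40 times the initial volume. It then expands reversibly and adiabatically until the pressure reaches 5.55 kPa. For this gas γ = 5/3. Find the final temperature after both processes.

150 K

P₁ = nRT₁/V₁ = 3.62×8.314×487/48.8 = 300 kPa.
Step 1 — Polytropic n=1.25: T₂ = T₁(V₁/V₂)^(n−1) = 487×(0.185)^0.25 = 319 K; P₂ = P₁(V₁/V₂)^n = 36.5 kPa.
W = (P₁V₁−P₂V₂)/(n−1) = (300×48.8−36.5×264)/0.25 = 20200 J.
ΔU = nCvΔT = 3.62×12.5×(319−487) = -7560 J.
Q = ΔU + W = 12600 J.
State after step 1: P = 36.5 kPa, V = 264 L, T = 319 K.
Step 2 — Adiabatic: T₂/T₁ = (P₂/P₁)^((γ−1)/γ) ⇒ T₂ = 319×(0.152)^0.400 = 150 K; V₂ = 816 L.
ΔU = nCvΔT = 3.62×12.5×(150−319) = -7630 J.
Q = 0 for an adiabatic process, so W = −ΔU = 7630 J.
Net over both steps: W = 27800 J, Q = 12600 J, ΔU = -15200 J.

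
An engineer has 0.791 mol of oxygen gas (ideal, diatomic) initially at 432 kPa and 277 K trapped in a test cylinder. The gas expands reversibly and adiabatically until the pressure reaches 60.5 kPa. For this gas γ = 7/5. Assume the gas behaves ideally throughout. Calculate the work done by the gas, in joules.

1960 J

V₁ = nRT₁/P₁ = 0.791×8.314×277/432 = 4.22 L.
Adiabatic: T₂/T₁ = (P₂/P₁)^((γ−1)/γ) ⇒ T₂ = 277×(0.140)^0.286 = 158 K; V₂ = 17.2 L.
ΔU = nCvΔT = 0.791×20.8×(158−277) = -1960 J.
Q = 0 for an adiabatic process, so W = −ΔU = 1960 J.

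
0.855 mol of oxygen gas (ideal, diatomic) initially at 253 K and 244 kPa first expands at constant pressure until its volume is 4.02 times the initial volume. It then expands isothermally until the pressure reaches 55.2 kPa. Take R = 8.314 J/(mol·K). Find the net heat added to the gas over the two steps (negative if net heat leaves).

29800 J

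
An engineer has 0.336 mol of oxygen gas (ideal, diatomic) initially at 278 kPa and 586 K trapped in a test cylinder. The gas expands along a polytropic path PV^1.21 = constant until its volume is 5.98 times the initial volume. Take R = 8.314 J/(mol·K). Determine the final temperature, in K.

403 K

V₁ = nRT₁/P₁ = 0.336×8.314×586/278 = 5.89 L.
Polytropic n=1.21: T₂ = T₁(V₁/V₂)^(n−1) = 586×(0.167)^0.21 = 403 K; P₂ = P₁(V₁/V₂)^n = 31.9 kPa.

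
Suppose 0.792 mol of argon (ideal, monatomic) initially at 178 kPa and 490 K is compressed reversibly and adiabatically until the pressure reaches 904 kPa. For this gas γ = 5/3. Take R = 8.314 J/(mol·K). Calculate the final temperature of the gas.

939 K

V₁ = nRT₁/P₁ = 0.792×8.314×490/178 = 18.1 L.
Adiabatic: T₂/T₁ = (P₂/P₁)^((γ−1)/γ) ⇒ T₂ = 490×(5.08)^0.400 = 939 K; V₂ = 6.84 L.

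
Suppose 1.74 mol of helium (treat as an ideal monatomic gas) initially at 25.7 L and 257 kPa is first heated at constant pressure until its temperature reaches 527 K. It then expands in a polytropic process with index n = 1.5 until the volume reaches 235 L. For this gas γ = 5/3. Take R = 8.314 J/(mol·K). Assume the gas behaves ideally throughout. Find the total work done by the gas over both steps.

10800 J

T₁ = P₁V₁/(nR) = 257×25.7/(1.74×8.314) = 457 K.
Step 1 — Isobaric: P stays 257 kPa; V/T = const ⇒ T₂ = 527 K, V₂ = 29.7 L.
W = PΔV = 257×(29.7−25.7) kPa·L = 1020 J.
ΔU = nCvΔT = 1.74×12.5×(527−457) = 1530 J.
Q = ΔU + W = nCpΔT = 2550 J.
State after step 1: P = 257 kPa, V = 29.7 L, T = 527 K.
Step 2 — Polytropic n=1.5: T₂ = T₁(V₁/V₂)^(n−1) = 527×(0.126)^0.50 = 187 K; P₂ = P₁(V₁/V₂)^n = 11.5 kPa.
W = (P₁V₁−P₂V₂)/(n−1) = (257×29.7−11.5×235)/0.50 = 9830 J.
ΔU = nCvΔT = 1.74×12.5×(187−527) = -7370 J.
Q = ΔU + W = 2460 J.
Net over both steps: W = 10800 J, Q = 5000 J, ΔU = -5840 J.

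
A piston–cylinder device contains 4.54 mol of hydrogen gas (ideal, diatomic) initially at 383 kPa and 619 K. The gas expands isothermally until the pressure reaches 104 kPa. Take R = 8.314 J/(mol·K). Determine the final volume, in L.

225 L

V₁ = nRT₁/P₁ = 4.54×8.314×619/383 = 61.0 L.
Isothermal: T stays 619 K; PV = const ⇒ V₂ = 225 L, P₂ = 104 kPa.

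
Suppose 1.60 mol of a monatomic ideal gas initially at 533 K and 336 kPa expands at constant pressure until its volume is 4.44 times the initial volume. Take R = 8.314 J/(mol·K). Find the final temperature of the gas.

V₁ = nRT₁/P₁ = 1.60×8.314×533/336 = 21.1 L.
Isobaric: P stays 336 kPa; V/T = const ⇒ T₂ = 2370 K, V₂ = 93.7 L.

2370 K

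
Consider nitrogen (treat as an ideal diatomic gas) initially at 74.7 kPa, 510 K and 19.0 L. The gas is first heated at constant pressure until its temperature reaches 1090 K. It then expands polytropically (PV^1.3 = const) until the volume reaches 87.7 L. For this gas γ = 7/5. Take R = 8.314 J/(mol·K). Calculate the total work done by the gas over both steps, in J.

3700 J

n = P₁V₁/(RT₁) = 74.7×19.0/(8.314×510) = 0.335 mol.
Step 1 — Isobaric: P stays 74.7 kPa; V/T = const ⇒ T₂ = 1090 K, V₂ = 40.6 L.
W = PΔV = 74.7×(40.6−19.0) kPa·L = 1610 J.
ΔU = nCvΔT = 0.335×20.8×(1090−510) = 4040 J.
Q = ΔU + W = nCpΔT = 5650 J.
State after step 1: P = 74.7 kPa, V = 40.6 L, T = 1090 K.
Step 2 — Polytropic n=1.3: T₂ = T₁(V₁/V₂)^(n−1) = 1090×(0.463)^0.30 = 865 K; P₂ = P₁(V₁/V₂)^n = 27.5 kPa.
W = (P₁V₁−P₂V₂)/(n−1) = (74.7×40.6−27.5×87.7)/0.30 = 2090 J.
ΔU = nCvΔT = 0.335×20.8×(865−1090) = -1560 J.
Q = ΔU + W = 521 J.
Net over both steps: W = 3700 J, Q = 6170 J, ΔU = 2470 J.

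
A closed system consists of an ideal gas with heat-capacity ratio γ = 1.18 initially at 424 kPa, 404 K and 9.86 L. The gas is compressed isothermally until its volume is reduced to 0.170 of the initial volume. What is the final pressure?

2490 kPa

Isothermal: T stays 404 K; PV = const ⇒ V₂ = 1.68 L, P₂ = 2490 kPa.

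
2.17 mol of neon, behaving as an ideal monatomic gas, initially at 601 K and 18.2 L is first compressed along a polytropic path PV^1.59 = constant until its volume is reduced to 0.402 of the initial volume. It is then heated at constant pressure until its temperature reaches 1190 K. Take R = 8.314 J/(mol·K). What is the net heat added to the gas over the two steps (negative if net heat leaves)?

5760 J

P₁ = nRT₁/V₁ = 2.17×8.314×601/18.2 = 596 kPa.
Step 1 — Polytropic n=1.59: T₂ = T₁(V₁/V₂)^(n−1) = 601×(2.49)^0.59 = 1030 K; P₂ = P₁(V₁/V₂)^n = 2540 kPa.
W = (P₁V₁−P₂V₂)/(n−1) = (596×18.2−2540×7.32)/0.59 = -13100 J.
ΔU = nCvΔT = 2.17×12.5×(1030−601) = 11600 J.
Q = ΔU + W = -1500 J.
State after step 1: P = 2540 kPa, V = 7.32 L, T = 1030 K.
Step 2 — Isobaric: P stays 2540 kPa; V/T = const ⇒ T₂ = 1190 K, V₂ = 8.46 L.
W = PΔV = 2540×(8.46−7.32) kPa·L = 2910 J.
ΔU = nCvΔT = 2.17×12.5×(1190−1030) = 4360 J.
Q = ΔU + W = nCpΔT = 7270 J.
Net over both steps: W = -10200 J, Q = 5760 J, ΔU = 15900 J.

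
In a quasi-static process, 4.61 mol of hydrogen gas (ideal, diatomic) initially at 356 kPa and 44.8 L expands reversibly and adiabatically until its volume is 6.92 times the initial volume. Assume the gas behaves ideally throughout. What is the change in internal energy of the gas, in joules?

T₁ = P₁V₁/(nR) = 356×44.8/(4.61×8.314) = 416 K.
Adiabatic: TV^(γ−1) = const ⇒ T₂ = 416×(0.145)^0.400 = 192 K; PV^γ = const ⇒ P₂ = 23.7 kPa.
For an ideal gas ΔU = nCvΔT with Cv = (5/2)R = 20.8 J/(mol·K).
ΔU = 4.61×20.8×(192−416) = -21500 J.

-21500 J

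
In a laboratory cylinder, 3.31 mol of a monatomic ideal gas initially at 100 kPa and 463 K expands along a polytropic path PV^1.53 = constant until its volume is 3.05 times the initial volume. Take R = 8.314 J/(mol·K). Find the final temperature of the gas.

V₁ = nRT₁/P₁ = 3.31×8.314×463/100 = 127 L.
Polytropic n=1.53: T₂ = T₁(V₁/V₂)^(n−1) = 463×(0.328)^0.53 = 256 K; P₂ = P₁(V₁/V₂)^n = 18.2 kPa.

256 K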